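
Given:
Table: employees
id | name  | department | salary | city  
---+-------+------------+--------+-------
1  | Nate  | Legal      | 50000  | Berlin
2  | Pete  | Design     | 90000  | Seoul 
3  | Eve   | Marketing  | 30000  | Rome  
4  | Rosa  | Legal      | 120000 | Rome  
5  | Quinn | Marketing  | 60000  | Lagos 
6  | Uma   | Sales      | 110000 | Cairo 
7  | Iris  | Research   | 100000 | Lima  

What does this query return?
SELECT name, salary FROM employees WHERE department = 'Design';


Filtering: department = 'Design'
Matching rows: 1

1 rows:
Pete, 90000


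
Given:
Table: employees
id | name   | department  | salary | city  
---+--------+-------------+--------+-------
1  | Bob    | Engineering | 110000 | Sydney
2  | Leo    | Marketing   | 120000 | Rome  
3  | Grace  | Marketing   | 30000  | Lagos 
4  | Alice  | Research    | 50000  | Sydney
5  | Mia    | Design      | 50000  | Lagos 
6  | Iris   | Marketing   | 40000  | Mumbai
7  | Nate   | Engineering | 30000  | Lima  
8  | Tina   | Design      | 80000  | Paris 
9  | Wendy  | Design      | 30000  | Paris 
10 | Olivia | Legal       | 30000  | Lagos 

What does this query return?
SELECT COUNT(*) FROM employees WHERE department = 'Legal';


Counting rows where department = 'Legal'
  Olivia -> MATCH


1


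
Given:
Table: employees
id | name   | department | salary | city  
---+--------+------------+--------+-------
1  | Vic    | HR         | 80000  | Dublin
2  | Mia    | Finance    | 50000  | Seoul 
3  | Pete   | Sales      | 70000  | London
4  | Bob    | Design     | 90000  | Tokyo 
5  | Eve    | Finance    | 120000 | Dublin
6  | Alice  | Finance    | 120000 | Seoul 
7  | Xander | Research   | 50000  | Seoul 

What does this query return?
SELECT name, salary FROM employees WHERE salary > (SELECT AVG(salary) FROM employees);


Subquery: AVG(salary) = 82857.14
Filtering: salary > 82857.14
  Bob (90000) -> MATCH
  Eve (120000) -> MATCH
  Alice (120000) -> MATCH


3 rows:
Bob, 90000
Eve, 120000
Alice, 120000


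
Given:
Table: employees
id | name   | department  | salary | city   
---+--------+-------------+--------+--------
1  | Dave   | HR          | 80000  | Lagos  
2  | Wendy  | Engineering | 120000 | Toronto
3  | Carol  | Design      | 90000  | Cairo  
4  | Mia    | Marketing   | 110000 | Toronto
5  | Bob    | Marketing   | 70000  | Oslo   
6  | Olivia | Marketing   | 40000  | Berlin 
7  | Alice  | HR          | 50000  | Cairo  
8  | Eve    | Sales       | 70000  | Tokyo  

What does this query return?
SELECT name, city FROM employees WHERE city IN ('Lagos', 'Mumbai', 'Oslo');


Filtering: city IN ('Lagos', 'Mumbai', 'Oslo')
Matching: 2 rows

2 rows:
Dave, Lagos
Bob, Oslo


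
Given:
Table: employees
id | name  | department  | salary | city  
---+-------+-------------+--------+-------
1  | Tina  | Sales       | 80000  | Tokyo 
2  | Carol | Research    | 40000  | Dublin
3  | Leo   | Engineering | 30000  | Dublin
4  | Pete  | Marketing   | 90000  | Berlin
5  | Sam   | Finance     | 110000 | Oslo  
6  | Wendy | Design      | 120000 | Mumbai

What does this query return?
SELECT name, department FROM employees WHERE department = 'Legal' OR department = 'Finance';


Filtering: department = 'Legal' OR 'Finance'
Matching: 1 rows

1 rows:
Sam, Finance


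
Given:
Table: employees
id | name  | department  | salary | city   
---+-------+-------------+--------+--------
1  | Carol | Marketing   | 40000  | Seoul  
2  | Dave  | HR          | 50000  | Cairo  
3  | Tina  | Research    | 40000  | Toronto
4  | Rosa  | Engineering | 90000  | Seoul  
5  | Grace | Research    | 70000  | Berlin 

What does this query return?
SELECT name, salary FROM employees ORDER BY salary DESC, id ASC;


Sorting by salary DESC, then id ASC for ties

5 rows:
Rosa, 90000
Grace, 70000
Dave, 50000
Carol, 40000
Tina, 40000


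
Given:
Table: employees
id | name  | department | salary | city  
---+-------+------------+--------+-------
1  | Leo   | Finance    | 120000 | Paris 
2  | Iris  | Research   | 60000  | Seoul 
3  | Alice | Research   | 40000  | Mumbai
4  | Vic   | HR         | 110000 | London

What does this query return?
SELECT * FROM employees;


SELECT * returns all 4 rows with all columns

4 rows:
1, Leo, Finance, 120000, Paris
2, Iris, Research, 60000, Seoul
3, Alice, Research, 40000, Mumbai
4, Vic, HR, 110000, London


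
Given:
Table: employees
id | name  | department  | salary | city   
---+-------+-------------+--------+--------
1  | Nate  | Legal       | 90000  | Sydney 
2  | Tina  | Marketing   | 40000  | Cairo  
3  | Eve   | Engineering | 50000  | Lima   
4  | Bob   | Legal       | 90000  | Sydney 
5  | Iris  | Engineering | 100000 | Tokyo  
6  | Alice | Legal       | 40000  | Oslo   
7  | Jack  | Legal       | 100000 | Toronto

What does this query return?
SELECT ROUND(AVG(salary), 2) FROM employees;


SUM(salary) = 510000
COUNT = 7
ROUND(AVG, 2) = ROUND(510000 / 7, 2) = 72857.14

72857.14


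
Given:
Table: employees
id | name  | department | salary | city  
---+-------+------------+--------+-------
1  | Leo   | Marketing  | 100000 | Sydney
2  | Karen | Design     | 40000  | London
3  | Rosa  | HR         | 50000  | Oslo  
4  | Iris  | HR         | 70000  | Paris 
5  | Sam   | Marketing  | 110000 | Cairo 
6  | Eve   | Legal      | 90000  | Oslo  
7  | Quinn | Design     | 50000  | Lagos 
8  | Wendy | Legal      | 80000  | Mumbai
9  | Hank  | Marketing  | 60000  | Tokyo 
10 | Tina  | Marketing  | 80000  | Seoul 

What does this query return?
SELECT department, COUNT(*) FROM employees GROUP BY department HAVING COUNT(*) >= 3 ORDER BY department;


Groups with count >= 3:
  Marketing: 4 -> PASS
  Design: 2 -> filtered out
  HR: 2 -> filtered out
  Legal: 2 -> filtered out


1 groups:
Marketing, 4


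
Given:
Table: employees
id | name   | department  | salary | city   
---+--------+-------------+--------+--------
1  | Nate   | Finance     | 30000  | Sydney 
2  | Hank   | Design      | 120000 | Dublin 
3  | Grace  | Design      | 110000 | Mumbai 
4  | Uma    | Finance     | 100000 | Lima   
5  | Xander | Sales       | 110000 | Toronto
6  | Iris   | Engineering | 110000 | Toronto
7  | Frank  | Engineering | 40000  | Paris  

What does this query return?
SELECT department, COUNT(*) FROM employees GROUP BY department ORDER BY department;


Assigning each row to its department group:
  Nate -> Finance
  Hank -> Design
  Grace -> Design
  Uma -> Finance
  Xander -> Sales
  Iris -> Engineering
  Frank -> Engineering


4 groups:
Design, 2
Engineering, 2
Finance, 2
Sales, 1


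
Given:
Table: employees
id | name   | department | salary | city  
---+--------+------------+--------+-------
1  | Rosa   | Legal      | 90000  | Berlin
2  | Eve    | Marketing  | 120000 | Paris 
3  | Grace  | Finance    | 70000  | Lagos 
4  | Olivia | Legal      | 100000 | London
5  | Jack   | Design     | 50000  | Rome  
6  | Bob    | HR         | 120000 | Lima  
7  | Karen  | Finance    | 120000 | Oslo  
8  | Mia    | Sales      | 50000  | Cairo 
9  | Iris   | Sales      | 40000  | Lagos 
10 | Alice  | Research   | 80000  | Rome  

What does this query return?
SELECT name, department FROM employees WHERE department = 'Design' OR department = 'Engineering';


Filtering: department = 'Design' OR 'Engineering'
Matching: 1 rows

1 rows:
Jack, Design


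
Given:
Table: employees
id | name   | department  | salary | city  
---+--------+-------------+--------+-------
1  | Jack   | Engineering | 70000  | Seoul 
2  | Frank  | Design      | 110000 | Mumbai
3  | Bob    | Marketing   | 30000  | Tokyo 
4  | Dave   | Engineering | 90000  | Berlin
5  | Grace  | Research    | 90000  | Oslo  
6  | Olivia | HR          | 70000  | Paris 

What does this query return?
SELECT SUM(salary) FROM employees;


SUM(salary) = 70000 + 110000 + 30000 + 90000 + 90000 + 70000 = 460000

460000


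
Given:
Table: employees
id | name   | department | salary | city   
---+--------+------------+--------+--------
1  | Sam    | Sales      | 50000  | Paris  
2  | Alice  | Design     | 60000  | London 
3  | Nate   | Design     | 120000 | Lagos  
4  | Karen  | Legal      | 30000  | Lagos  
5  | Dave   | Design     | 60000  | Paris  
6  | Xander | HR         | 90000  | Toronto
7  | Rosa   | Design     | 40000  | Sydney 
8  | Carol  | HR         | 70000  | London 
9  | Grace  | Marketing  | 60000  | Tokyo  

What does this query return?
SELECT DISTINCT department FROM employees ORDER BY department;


All 'department' values (row order): Sales, Design, Design, Legal, Design, HR, Design, HR, Marketing
Removing duplicates leaves 5 unique value(s).

5 values:
Design
HR
Legal
Marketing
Sales


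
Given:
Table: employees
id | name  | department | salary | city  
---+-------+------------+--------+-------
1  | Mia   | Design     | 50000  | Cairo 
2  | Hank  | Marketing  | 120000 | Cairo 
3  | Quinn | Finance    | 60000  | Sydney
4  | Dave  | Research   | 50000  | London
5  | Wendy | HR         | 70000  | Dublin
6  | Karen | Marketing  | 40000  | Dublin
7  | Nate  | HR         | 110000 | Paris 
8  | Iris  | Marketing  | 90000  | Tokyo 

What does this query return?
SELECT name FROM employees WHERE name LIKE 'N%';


LIKE 'N%' matches names starting with 'N'
Matching: 1

1 rows:
Nate


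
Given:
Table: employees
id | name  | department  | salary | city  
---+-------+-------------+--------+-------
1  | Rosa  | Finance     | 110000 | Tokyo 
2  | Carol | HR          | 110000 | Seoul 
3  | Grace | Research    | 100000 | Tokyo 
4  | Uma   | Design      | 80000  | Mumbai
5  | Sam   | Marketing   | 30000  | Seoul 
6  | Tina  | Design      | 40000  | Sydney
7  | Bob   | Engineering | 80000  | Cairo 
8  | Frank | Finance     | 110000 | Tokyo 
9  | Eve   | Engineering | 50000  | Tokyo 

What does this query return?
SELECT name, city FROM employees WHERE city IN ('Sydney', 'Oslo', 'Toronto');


Filtering: city IN ('Sydney', 'Oslo', 'Toronto')
Matching: 1 rows

1 rows:
Tina, Sydney


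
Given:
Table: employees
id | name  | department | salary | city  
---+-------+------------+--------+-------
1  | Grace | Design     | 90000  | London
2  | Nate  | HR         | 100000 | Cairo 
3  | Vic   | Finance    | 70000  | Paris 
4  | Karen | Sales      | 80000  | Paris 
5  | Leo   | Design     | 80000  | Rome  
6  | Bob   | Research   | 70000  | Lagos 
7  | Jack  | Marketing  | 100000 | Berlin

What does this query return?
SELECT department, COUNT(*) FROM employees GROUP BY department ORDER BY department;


Assigning each row to its department group:
  Grace -> Design
  Nate -> HR
  Vic -> Finance
  Karen -> Sales
  Leo -> Design
  Bob -> Research
  Jack -> Marketing


6 groups:
Design, 2
Finance, 1
HR, 1
Marketing, 1
Research, 1
Sales, 1


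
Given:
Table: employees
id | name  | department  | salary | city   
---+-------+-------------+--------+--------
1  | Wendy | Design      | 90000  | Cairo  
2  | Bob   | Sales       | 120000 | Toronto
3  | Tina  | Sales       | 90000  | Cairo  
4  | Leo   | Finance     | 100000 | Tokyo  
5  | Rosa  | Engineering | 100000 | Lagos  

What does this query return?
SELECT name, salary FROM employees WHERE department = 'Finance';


Filtering: department = 'Finance'
Matching rows: 1

1 rows:
Leo, 100000


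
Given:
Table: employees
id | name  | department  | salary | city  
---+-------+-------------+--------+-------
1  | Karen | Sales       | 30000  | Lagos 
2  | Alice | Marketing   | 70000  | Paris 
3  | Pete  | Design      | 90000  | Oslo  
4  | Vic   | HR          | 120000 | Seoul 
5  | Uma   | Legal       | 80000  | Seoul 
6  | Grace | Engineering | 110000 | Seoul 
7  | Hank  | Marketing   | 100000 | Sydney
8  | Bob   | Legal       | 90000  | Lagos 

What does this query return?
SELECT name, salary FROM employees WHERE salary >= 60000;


Filtering: salary >= 60000
Matching: 7 rows

7 rows:
Alice, 70000
Pete, 90000
Vic, 120000
Uma, 80000
Grace, 110000
Hank, 100000
Bob, 90000


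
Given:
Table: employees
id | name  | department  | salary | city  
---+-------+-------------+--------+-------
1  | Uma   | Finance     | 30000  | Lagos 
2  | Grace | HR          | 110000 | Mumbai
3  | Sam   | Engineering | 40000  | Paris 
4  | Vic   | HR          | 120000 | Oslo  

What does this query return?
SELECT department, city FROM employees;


Projecting columns: department, city

4 rows:
Finance, Lagos
HR, Mumbai
Engineering, Paris
HR, Oslo


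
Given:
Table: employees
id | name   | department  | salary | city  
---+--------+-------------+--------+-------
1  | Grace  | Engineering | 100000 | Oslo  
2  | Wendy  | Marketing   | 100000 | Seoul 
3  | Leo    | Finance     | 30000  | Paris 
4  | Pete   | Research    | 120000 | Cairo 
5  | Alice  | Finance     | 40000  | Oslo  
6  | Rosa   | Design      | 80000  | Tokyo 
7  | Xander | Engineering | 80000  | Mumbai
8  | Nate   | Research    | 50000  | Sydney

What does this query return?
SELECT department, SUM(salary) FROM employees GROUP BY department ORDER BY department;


Summing salary within each department:
  Design: 80000 = 80000
  Engineering: 100000 + 80000 = 180000
  Finance: 30000 + 40000 = 70000
  Marketing: 100000 = 100000
  Research: 120000 + 50000 = 170000


5 groups:
Design, 80000
Engineering, 180000
Finance, 70000
Marketing, 100000
Research, 170000


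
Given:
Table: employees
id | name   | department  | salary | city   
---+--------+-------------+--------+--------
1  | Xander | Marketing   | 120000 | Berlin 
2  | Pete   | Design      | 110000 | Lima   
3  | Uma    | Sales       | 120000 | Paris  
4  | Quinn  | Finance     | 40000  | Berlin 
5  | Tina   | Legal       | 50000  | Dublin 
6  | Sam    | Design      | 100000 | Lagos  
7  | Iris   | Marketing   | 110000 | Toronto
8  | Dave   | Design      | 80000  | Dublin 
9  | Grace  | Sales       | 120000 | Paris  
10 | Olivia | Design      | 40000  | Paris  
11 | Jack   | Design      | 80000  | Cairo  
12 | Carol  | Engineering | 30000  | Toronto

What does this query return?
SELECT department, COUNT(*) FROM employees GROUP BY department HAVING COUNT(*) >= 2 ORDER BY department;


Groups with count >= 2:
  Design: 5 -> PASS
  Marketing: 2 -> PASS
  Sales: 2 -> PASS
  Engineering: 1 -> filtered out
  Finance: 1 -> filtered out
  Legal: 1 -> filtered out


3 groups:
Design, 5
Marketing, 2
Sales, 2


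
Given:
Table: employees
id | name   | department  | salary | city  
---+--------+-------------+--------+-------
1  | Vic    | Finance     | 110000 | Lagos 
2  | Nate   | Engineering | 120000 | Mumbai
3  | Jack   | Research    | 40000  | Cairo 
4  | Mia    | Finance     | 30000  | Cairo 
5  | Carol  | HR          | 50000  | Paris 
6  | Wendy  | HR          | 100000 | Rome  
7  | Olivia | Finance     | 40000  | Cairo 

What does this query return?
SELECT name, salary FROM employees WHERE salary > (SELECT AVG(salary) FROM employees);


Subquery: AVG(salary) = 70000.0
Filtering: salary > 70000.0
  Vic (110000) -> MATCH
  Nate (120000) -> MATCH
  Wendy (100000) -> MATCH


3 rows:
Vic, 110000
Nate, 120000
Wendy, 100000


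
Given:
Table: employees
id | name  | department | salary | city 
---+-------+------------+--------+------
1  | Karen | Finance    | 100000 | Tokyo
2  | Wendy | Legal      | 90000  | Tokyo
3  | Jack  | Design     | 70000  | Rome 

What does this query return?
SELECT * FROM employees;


SELECT * returns all 3 rows with all columns

3 rows:
1, Karen, Finance, 100000, Tokyo
2, Wendy, Legal, 90000, Tokyo
3, Jack, Design, 70000, Rome


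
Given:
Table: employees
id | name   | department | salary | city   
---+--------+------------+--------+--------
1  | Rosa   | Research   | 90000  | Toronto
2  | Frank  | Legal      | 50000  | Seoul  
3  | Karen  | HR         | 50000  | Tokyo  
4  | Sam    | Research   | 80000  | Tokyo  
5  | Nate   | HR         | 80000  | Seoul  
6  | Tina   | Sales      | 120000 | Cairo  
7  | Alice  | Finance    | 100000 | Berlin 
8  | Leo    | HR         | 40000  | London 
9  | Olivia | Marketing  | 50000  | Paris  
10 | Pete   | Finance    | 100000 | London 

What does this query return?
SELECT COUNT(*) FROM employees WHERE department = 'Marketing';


Counting rows where department = 'Marketing'
  Olivia -> MATCH


1


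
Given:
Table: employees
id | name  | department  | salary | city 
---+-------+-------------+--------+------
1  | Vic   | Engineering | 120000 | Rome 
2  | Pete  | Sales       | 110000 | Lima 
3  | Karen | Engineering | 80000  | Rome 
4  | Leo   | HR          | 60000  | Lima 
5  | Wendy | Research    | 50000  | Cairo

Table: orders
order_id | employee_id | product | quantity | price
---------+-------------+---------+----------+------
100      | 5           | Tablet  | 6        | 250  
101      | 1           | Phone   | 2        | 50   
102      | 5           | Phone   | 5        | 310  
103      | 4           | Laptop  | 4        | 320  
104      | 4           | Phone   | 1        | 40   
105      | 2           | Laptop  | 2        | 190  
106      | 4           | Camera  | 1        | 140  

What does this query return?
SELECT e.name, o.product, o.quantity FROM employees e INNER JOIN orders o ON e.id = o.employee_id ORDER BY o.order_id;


Joining employees.id = orders.employee_id:
  employee Wendy (id=5) -> order Tablet
  employee Vic (id=1) -> order Phone
  employee Wendy (id=5) -> order Phone
  employee Leo (id=4) -> order Laptop
  employee Leo (id=4) -> order Phone
  employee Pete (id=2) -> order Laptop
  employee Leo (id=4) -> order Camera


7 rows:
Wendy, Tablet, 6
Vic, Phone, 2
Wendy, Phone, 5
Leo, Laptop, 4
Leo, Phone, 1
Pete, Laptop, 2
Leo, Camera, 1


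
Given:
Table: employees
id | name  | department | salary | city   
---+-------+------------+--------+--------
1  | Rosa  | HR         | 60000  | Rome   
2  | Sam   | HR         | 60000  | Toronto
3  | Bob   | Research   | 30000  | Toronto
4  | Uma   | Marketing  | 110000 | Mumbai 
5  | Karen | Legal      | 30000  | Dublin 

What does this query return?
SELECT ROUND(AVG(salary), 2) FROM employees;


SUM(salary) = 290000
COUNT = 5
ROUND(AVG, 2) = ROUND(290000 / 5, 2) = 58000.0

58000.0


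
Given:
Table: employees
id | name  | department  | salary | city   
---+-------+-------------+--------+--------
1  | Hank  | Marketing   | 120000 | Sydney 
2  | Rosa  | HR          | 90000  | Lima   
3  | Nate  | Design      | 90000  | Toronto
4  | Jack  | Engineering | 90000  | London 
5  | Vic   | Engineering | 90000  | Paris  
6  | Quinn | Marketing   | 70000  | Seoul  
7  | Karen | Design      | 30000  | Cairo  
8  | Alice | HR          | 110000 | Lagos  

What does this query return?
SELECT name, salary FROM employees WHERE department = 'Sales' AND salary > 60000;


Filtering: department = 'Sales' AND salary > 60000
Matching: 0 rows

Empty result set (0 rows)


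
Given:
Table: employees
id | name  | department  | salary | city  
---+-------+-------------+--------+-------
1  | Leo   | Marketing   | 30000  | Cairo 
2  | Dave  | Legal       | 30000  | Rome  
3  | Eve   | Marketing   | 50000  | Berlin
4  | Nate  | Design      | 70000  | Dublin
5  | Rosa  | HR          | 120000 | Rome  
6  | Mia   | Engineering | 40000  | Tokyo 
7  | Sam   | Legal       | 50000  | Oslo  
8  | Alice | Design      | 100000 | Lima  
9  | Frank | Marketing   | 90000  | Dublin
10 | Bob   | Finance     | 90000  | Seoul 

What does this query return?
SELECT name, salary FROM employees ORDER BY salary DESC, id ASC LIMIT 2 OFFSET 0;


Sort by salary DESC (id ASC tiebreak), then skip 0 and take 2
Rows 1 through 2

2 rows:
Rosa, 120000
Alice, 100000


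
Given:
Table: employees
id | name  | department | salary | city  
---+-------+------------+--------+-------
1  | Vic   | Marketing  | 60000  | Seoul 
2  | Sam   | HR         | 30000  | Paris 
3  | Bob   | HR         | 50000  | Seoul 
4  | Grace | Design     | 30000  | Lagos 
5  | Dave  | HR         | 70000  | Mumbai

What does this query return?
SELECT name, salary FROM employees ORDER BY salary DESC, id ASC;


Sorting by salary DESC, then id ASC for ties

5 rows:
Dave, 70000
Vic, 60000
Bob, 50000
Sam, 30000
Grace, 30000


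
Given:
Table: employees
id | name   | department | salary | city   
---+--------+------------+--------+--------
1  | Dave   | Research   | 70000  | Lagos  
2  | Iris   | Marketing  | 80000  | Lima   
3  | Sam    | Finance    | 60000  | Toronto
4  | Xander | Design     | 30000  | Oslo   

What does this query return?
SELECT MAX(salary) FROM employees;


Salaries: 70000, 80000, 60000, 30000
MAX = 80000

80000


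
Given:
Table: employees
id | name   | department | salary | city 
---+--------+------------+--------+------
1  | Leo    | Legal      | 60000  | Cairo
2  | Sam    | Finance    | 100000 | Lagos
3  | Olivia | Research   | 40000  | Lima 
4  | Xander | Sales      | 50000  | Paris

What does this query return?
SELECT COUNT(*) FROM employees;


COUNT(*) counts all rows

4


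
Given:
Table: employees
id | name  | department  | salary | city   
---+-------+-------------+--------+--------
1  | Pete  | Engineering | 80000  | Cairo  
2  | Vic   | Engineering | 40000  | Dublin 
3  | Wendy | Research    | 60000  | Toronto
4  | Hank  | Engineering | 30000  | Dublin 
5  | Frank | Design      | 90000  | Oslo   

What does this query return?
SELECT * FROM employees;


SELECT * returns all 5 rows with all columns

5 rows:
1, Pete, Engineering, 80000, Cairo
2, Vic, Engineering, 40000, Dublin
3, Wendy, Research, 60000, Toronto
4, Hank, Engineering, 30000, Dublin
5, Frank, Design, 90000, Oslo


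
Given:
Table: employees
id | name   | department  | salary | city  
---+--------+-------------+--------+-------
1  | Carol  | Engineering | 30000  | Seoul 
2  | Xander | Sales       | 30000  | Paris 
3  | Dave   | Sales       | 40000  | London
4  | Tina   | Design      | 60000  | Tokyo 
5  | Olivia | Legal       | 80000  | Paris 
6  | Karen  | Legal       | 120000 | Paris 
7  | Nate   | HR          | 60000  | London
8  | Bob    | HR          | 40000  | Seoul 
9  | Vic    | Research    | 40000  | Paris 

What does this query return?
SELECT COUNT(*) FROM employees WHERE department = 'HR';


Counting rows where department = 'HR'
  Nate -> MATCH
  Bob -> MATCH


2


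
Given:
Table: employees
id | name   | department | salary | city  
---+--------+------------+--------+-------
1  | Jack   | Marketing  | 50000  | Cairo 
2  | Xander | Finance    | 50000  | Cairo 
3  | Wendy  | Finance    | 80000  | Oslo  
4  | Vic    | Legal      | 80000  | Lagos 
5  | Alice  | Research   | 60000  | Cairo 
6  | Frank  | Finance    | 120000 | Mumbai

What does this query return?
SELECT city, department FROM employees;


Projecting columns: city, department

6 rows:
Cairo, Marketing
Cairo, Finance
Oslo, Finance
Lagos, Legal
Cairo, Research
Mumbai, Finance


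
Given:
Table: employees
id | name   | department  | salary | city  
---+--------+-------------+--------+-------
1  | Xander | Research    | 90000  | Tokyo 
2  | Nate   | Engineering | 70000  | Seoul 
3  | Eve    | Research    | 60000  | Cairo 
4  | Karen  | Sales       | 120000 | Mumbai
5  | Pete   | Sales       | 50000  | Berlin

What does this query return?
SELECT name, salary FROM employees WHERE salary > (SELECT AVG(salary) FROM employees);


Subquery: AVG(salary) = 78000.0
Filtering: salary > 78000.0
  Xander (90000) -> MATCH
  Karen (120000) -> MATCH


2 rows:
Xander, 90000
Karen, 120000


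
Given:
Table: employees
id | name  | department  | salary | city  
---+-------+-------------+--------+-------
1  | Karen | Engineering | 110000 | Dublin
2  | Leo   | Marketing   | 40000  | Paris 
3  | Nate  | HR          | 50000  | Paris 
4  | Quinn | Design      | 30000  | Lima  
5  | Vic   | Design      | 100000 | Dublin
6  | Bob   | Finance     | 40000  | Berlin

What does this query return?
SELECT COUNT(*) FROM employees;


COUNT(*) counts all rows

6


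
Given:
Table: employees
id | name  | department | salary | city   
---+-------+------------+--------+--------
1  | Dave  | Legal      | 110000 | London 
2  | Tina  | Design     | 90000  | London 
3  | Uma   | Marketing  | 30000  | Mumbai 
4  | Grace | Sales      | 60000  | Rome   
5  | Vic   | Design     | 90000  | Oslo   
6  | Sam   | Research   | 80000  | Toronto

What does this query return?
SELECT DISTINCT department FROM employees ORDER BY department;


All 'department' values (row order): Legal, Design, Marketing, Sales, Design, Research
Removing duplicates leaves 5 unique value(s).

5 values:
Design
Legal
Marketing
Research
Sales


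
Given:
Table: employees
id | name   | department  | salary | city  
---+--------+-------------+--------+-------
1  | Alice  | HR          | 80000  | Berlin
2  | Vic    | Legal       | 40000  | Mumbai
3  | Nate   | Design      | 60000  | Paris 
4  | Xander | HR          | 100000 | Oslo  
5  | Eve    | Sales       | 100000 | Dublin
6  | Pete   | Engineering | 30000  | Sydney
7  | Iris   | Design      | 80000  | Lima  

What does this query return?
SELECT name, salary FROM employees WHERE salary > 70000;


Filtering: salary > 70000
Matching: 4 rows

4 rows:
Alice, 80000
Xander, 100000
Eve, 100000
Iris, 80000


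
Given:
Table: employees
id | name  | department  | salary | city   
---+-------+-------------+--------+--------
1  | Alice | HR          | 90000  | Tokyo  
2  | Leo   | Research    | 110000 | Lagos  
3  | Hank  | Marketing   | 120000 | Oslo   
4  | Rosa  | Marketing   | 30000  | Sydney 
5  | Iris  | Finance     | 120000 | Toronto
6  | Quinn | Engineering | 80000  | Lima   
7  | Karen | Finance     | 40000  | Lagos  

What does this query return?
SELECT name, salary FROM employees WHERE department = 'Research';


Filtering: department = 'Research'
Matching rows: 1

1 rows:
Leo, 110000


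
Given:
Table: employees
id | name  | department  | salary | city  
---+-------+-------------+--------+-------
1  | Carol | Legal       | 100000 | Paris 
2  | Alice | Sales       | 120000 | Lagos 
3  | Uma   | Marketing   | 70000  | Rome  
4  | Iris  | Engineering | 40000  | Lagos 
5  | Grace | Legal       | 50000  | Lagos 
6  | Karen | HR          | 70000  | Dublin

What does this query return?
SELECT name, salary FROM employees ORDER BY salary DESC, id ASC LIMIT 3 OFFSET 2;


Sort by salary DESC (id ASC tiebreak), then skip 2 and take 3
Rows 3 through 5

3 rows:
Uma, 70000
Karen, 70000
Grace, 50000


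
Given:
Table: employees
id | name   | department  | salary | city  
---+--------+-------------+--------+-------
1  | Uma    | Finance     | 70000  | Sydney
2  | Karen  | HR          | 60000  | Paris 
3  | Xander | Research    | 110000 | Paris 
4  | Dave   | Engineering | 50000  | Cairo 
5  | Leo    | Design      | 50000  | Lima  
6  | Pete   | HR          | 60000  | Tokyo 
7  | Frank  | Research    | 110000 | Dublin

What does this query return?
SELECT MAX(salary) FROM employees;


Salaries: 70000, 60000, 110000, 50000, 50000, 60000, 110000
MAX = 110000

110000


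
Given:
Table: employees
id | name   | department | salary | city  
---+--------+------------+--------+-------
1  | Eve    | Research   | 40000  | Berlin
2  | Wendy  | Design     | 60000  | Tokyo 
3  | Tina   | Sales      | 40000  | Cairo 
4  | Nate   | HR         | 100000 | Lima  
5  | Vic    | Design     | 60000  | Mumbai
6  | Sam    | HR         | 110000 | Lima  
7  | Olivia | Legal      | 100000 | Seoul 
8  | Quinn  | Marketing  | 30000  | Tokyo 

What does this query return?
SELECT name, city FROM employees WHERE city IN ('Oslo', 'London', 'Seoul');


Filtering: city IN ('Oslo', 'London', 'Seoul')
Matching: 1 rows

1 rows:
Olivia, Seoul


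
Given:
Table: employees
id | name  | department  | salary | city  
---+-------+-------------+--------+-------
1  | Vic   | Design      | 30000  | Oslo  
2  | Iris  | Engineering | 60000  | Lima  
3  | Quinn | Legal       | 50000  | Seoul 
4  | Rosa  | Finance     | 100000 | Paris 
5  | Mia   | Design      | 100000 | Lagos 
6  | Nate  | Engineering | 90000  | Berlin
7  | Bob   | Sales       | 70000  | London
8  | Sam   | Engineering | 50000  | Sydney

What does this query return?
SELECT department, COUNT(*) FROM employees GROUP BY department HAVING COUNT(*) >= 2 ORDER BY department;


Groups with count >= 2:
  Design: 2 -> PASS
  Engineering: 3 -> PASS
  Finance: 1 -> filtered out
  Legal: 1 -> filtered out
  Sales: 1 -> filtered out


2 groups:
Design, 2
Engineering, 3


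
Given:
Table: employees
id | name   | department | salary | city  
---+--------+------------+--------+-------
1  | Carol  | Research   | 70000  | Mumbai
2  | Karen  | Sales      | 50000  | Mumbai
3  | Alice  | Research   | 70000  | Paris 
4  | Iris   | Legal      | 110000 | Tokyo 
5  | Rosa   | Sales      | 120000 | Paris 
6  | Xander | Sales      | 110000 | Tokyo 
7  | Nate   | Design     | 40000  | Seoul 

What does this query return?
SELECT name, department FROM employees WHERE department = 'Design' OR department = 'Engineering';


Filtering: department = 'Design' OR 'Engineering'
Matching: 1 rows

1 rows:
Nate, Design


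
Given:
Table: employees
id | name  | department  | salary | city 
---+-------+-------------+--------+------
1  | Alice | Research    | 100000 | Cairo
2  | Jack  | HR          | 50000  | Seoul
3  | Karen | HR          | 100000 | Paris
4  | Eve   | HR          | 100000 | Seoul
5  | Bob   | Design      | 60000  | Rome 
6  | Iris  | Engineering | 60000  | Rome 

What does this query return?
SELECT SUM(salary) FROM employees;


SUM(salary) = 100000 + 50000 + 100000 + 100000 + 60000 + 60000 = 470000

470000


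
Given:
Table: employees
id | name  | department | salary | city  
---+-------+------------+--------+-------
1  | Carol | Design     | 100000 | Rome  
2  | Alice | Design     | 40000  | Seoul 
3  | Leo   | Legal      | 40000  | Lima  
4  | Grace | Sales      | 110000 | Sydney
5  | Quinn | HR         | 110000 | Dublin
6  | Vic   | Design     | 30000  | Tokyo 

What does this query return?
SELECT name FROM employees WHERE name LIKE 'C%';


LIKE 'C%' matches names starting with 'C'
Matching: 1

1 rows:
Carol


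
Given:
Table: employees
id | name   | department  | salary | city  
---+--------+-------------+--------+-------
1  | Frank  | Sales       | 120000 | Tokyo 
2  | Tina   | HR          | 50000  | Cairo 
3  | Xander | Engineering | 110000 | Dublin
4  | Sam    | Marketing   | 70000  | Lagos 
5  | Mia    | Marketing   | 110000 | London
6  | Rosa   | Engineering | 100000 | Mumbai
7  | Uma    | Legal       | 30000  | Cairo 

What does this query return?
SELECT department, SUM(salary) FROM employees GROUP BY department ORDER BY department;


Summing salary within each department:
  Engineering: 110000 + 100000 = 210000
  HR: 50000 = 50000
  Legal: 30000 = 30000
  Marketing: 70000 + 110000 = 180000
  Sales: 120000 = 120000


5 groups:
Engineering, 210000
HR, 50000
Legal, 30000
Marketing, 180000
Sales, 120000


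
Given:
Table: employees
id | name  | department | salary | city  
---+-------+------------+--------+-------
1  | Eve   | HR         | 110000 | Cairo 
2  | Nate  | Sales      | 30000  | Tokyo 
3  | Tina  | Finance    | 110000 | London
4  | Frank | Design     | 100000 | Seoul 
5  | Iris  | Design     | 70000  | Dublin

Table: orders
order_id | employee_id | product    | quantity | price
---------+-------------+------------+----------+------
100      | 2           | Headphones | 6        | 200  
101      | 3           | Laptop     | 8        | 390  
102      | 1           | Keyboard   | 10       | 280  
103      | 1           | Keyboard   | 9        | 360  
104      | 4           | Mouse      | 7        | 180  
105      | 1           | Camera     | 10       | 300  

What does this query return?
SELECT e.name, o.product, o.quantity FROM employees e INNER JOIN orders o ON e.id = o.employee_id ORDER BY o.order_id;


Joining employees.id = orders.employee_id:
  employee Nate (id=2) -> order Headphones
  employee Tina (id=3) -> order Laptop
  employee Eve (id=1) -> order Keyboard
  employee Eve (id=1) -> order Keyboard
  employee Frank (id=4) -> order Mouse
  employee Eve (id=1) -> order Camera


6 rows:
Nate, Headphones, 6
Tina, Laptop, 8
Eve, Keyboard, 10
Eve, Keyboard, 9
Frank, Mouse, 7
Eve, Camera, 10


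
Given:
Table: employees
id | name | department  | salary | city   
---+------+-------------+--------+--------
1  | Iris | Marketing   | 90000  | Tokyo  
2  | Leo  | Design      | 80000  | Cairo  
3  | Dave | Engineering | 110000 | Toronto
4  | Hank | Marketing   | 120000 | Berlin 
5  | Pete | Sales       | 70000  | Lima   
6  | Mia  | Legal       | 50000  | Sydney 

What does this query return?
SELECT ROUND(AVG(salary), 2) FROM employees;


SUM(salary) = 520000
COUNT = 6
ROUND(AVG, 2) = ROUND(520000 / 6, 2) = 86666.67

86666.67


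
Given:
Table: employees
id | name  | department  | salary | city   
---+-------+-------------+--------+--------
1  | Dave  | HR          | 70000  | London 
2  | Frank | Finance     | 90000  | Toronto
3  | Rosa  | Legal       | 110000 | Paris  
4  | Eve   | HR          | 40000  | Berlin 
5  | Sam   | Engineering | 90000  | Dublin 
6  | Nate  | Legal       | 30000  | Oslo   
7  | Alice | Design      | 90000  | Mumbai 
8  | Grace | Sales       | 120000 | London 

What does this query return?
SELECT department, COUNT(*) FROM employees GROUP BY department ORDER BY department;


Assigning each row to its department group:
  Dave -> HR
  Frank -> Finance
  Rosa -> Legal
  Eve -> HR
  Sam -> Engineering
  Nate -> Legal
  Alice -> Design
  Grace -> Sales


6 groups:
Design, 1
Engineering, 1
Finance, 1
HR, 2
Legal, 2
Sales, 1


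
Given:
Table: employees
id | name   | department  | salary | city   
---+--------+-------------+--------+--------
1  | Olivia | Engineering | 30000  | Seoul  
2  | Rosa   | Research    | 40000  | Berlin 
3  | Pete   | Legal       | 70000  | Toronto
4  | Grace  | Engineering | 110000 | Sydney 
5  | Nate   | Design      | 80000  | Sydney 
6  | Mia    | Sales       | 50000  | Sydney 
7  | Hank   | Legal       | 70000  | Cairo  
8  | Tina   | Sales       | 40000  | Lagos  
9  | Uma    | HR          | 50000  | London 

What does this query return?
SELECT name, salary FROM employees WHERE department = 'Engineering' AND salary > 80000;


Filtering: department = 'Engineering' AND salary > 80000
Matching: 1 rows

1 rows:
Grace, 110000


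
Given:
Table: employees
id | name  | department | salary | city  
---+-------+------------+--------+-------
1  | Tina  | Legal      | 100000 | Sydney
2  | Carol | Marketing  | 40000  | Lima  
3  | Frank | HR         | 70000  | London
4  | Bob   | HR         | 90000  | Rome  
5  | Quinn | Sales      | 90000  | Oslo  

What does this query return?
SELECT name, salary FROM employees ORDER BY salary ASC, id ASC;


Sorting by salary ASC, then id ASC for ties

5 rows:
Carol, 40000
Frank, 70000
Bob, 90000
Quinn, 90000
Tina, 100000


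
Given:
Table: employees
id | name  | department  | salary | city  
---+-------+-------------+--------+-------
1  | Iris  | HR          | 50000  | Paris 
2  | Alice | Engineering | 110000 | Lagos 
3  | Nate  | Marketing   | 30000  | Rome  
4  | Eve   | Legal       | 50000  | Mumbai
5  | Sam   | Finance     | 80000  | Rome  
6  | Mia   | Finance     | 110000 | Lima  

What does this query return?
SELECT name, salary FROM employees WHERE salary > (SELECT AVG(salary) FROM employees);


Subquery: AVG(salary) = 71666.67
Filtering: salary > 71666.67
  Alice (110000) -> MATCH
  Sam (80000) -> MATCH
  Mia (110000) -> MATCH


3 rows:
Alice, 110000
Sam, 80000
Mia, 110000


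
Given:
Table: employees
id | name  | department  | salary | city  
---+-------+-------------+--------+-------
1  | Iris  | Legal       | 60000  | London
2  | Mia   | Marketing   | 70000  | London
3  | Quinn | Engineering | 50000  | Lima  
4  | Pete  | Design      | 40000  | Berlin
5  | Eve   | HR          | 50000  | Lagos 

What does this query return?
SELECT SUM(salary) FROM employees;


SUM(salary) = 60000 + 70000 + 50000 + 40000 + 50000 = 270000

270000


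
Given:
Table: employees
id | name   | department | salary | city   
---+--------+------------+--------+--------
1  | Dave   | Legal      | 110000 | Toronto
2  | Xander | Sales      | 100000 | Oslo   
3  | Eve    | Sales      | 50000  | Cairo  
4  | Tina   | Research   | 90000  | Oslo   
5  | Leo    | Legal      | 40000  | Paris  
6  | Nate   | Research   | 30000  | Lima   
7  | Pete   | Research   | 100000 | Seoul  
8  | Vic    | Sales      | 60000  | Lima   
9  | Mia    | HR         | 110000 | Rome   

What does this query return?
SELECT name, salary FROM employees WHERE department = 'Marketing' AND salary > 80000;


Filtering: department = 'Marketing' AND salary > 80000
Matching: 0 rows

Empty result set (0 rows)


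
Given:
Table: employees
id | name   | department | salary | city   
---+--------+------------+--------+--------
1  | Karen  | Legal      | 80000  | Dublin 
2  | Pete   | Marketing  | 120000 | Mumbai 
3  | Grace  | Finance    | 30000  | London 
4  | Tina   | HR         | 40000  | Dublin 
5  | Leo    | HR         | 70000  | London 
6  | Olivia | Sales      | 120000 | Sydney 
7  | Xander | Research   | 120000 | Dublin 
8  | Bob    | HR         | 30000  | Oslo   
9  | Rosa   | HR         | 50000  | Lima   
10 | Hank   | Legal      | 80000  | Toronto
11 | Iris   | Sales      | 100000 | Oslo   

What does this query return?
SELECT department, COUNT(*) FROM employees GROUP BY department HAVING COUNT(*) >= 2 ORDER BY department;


Groups with count >= 2:
  HR: 4 -> PASS
  Legal: 2 -> PASS
  Sales: 2 -> PASS
  Finance: 1 -> filtered out
  Marketing: 1 -> filtered out
  Research: 1 -> filtered out


3 groups:
HR, 4
Legal, 2
Sales, 2


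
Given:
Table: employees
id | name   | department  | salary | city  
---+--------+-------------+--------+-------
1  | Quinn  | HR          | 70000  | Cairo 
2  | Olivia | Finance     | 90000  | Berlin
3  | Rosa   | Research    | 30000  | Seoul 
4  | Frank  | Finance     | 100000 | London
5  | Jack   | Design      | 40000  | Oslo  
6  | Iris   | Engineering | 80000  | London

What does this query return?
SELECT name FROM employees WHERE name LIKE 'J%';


LIKE 'J%' matches names starting with 'J'
Matching: 1

1 rows:
Jack


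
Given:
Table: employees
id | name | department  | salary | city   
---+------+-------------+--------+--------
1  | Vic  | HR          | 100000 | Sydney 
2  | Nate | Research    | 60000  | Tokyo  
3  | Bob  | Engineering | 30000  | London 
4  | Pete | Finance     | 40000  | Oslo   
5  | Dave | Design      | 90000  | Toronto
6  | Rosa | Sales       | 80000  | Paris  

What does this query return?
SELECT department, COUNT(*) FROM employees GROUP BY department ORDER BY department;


Assigning each row to its department group:
  Vic -> HR
  Nate -> Research
  Bob -> Engineering
  Pete -> Finance
  Dave -> Design
  Rosa -> Sales


6 groups:
Design, 1
Engineering, 1
Finance, 1
HR, 1
Research, 1
Sales, 1


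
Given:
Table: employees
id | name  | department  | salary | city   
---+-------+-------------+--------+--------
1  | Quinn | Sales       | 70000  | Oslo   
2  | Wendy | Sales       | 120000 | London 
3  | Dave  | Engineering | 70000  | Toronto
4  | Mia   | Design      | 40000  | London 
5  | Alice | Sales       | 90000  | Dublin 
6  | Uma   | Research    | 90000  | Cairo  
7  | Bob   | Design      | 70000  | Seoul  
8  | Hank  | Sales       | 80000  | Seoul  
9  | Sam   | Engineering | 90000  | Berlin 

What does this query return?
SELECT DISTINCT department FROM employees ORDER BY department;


All 'department' values (row order): Sales, Sales, Engineering, Design, Sales, Research, Design, Sales, Engineering
Removing duplicates leaves 4 unique value(s).

4 values:
Design
Engineering
Research
Sales


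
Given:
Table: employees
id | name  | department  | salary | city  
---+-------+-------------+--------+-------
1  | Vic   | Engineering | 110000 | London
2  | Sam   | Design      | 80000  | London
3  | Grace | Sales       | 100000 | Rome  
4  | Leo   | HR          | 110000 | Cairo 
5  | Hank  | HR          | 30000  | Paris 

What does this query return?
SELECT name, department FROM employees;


Projecting columns: name, department

5 rows:
Vic, Engineering
Sam, Design
Grace, Sales
Leo, HR
Hank, HR


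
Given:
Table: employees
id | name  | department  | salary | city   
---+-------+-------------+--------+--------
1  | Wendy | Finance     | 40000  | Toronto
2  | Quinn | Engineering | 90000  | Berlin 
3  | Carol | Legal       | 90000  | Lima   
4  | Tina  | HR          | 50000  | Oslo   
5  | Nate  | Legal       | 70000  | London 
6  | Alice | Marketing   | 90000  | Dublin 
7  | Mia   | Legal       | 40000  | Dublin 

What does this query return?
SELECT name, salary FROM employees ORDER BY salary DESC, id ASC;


Sorting by salary DESC, then id ASC for ties

7 rows:
Quinn, 90000
Carol, 90000
Alice, 90000
Nate, 70000
Tina, 50000
Wendy, 40000
Mia, 40000
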